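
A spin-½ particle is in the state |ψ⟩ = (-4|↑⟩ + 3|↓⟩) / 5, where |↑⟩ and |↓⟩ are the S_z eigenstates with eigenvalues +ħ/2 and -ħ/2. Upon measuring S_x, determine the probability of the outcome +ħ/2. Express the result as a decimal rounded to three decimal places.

|+x⟩ = (|↑⟩ + |↓⟩)/√2, so ⟨+x|ψ⟩ = (-1) / (√2·5).
P = |-1|² / 50 = 1/50.

0.020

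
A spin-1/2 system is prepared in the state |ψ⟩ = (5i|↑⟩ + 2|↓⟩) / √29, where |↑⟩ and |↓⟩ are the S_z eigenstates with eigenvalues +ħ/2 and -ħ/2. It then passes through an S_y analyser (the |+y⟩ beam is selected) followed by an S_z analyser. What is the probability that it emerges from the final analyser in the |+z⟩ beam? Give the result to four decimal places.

0.0776

First analyser (S_y): P(|+y⟩) = |⟨+y|ψ⟩|² = 9/58.
After stage 1 the state is |+y⟩; P(|+z⟩) = |⟨+z|+y⟩|² = 1/2.
Joint probability = 9/58 × 1/2 = 0.0776.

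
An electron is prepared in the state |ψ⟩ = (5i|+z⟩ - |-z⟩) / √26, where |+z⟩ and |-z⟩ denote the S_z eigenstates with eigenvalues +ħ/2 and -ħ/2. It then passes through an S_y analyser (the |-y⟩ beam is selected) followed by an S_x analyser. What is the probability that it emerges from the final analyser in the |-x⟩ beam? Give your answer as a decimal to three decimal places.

First analyser (S_y): P(|-y⟩) = |⟨-y|ψ⟩|² = 16/52.
After stage 1 the state is |-y⟩; P(|-x⟩) = |⟨-x|-y⟩|² = 1/2.
Joint probability = 16/52 × 1/2 = 0.154.

0.154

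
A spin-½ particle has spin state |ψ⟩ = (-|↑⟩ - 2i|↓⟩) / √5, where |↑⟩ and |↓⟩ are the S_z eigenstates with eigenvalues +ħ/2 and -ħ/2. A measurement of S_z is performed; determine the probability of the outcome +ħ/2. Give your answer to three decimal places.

0.200

The +ħ/2 outcome corresponds to |↑⟩. Its amplitude in |ψ⟩ is -1/√5.
P = |-1|² / 5 = 1/5.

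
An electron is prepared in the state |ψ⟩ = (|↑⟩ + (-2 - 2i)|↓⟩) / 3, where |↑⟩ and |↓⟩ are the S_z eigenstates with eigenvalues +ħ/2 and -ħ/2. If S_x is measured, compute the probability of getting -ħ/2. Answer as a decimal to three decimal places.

0.722

|-x⟩ = (|↑⟩ - |↓⟩)/√2, so ⟨-x|ψ⟩ = (3 + 2i) / (√2·3).
P = |3 + 2i|² / 18 = 13/18.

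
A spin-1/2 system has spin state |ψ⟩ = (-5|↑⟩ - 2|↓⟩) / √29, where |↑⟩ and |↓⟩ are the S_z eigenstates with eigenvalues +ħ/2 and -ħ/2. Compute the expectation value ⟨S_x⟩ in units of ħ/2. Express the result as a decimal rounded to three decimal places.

0.690

⟨σ_x⟩ = 2 Re(a* b)/(|a|²+|b|²) with a = -5, b = -2.
a* b = 10, so ⟨σ_x⟩ = 20/29.
⟨S_x⟩ = (ħ/2)·⟨σ_x⟩.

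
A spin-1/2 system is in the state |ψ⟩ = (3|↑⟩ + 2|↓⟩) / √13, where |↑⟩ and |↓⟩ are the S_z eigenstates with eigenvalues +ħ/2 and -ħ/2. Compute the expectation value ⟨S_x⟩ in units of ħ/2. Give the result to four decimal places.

0.9231

⟨σ_x⟩ = 2 Re(a* b)/(|a|²+|b|²) with a = 3, b = 2.
a* b = 6, so ⟨σ_x⟩ = 12/13.
⟨S_x⟩ = (ħ/2)·⟨σ_x⟩.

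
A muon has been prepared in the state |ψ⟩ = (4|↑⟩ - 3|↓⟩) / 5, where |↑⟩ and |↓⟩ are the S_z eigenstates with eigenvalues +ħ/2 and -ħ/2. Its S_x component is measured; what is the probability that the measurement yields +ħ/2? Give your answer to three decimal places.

|+x⟩ = (|↑⟩ + |↓⟩)/√2, so ⟨+x|ψ⟩ = (1) / (√2·5).
P = |1|² / 50 = 1/50.

0.020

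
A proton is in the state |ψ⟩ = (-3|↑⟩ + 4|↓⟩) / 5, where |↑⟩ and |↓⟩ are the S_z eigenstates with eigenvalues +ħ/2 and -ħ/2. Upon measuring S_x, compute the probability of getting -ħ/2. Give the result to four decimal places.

0.9800

|-x⟩ = (|↑⟩ - |↓⟩)/√2, so ⟨-x|ψ⟩ = (-7) / (√2·5).
P = |-7|² / 50 = 49/50.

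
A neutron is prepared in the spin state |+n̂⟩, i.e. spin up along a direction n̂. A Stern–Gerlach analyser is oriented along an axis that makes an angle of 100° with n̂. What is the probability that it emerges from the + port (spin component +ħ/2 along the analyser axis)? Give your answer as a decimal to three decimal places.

0.413

For spin-½, the probability of finding spin-up along an axis at angle θ to the initial spin direction is cos²(θ/2); spin-down is sin²(θ/2).
θ = 100°, so P = cos²(50°) ≈ 0.413.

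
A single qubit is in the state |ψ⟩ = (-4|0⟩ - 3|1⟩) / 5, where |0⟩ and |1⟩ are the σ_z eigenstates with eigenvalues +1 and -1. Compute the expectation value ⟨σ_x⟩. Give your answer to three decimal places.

⟨σ_x⟩ = 2 Re(a* b)/(|a|²+|b|²) with a = -4, b = -3.
a* b = 12, so ⟨σ_x⟩ = 24/25.

0.960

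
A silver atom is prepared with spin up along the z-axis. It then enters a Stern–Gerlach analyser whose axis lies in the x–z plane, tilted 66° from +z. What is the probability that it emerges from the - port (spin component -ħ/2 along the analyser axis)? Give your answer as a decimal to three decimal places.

For spin-½, the probability of finding spin-up along an axis at angle θ to the initial spin direction is cos²(θ/2); spin-down is sin²(θ/2).
θ = 66°, so P = sin²(33°) ≈ 0.297.

0.297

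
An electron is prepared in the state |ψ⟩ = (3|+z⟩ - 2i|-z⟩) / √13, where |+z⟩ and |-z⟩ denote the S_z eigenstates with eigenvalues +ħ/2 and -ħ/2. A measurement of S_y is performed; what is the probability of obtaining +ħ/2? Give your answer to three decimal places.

0.038

|+y⟩ = (|+z⟩ + i|-z⟩)/√2, so ⟨+y|ψ⟩ = (1) / (√2·√13).
P = |1|² / 26 = 1/26.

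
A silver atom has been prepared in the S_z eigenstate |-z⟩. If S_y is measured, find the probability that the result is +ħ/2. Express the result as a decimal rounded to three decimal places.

0.500

In the S_z basis, |-z⟩ = |-z⟩ and |+y⟩ = (|+z⟩ + i|-z⟩)/√2.
|⟨+y|-z⟩|² = 1/2.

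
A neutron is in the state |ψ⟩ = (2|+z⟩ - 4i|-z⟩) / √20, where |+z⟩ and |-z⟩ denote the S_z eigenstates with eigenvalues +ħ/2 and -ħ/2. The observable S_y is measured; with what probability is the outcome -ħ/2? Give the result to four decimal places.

|-y⟩ = (|+z⟩ - i|-z⟩)/√2, so ⟨-y|ψ⟩ = (6) / (√2·√20).
P = |6|² / 40 = 36/40.

0.9000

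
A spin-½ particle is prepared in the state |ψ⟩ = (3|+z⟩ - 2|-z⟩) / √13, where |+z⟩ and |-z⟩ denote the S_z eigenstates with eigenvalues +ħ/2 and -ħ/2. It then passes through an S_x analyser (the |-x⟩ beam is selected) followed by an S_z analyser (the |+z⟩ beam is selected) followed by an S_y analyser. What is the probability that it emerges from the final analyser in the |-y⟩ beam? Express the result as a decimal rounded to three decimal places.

0.240

First analyser (S_x): P(|-x⟩) = |⟨-x|ψ⟩|² = 25/26.
After stage 1 the state is |-x⟩; P(|+z⟩) = |⟨+z|-x⟩|² = 1/2.
After stage 2 the state is |+z⟩; P(|-y⟩) = |⟨-y|+z⟩|² = 1/2.
Joint probability = 25/26 × 1/2 × 1/2 = 0.240.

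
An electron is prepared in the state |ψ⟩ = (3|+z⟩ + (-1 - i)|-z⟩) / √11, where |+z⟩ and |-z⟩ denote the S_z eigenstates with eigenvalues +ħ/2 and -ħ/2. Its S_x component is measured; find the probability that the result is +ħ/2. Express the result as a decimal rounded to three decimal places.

|+x⟩ = (|+z⟩ + |-z⟩)/√2, so ⟨+x|ψ⟩ = (2 - i) / (√2·√11).
P = |2 - i|² / 22 = 5/22.

0.227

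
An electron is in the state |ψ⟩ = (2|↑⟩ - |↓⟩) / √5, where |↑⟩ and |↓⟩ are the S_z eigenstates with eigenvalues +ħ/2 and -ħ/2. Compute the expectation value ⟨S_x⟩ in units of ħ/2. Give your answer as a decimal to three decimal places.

⟨σ_x⟩ = 2 Re(a* b)/(|a|²+|b|²) with a = 2, b = -1.
a* b = -2, so ⟨σ_x⟩ = -4/5.
⟨S_x⟩ = (ħ/2)·⟨σ_x⟩.

-0.800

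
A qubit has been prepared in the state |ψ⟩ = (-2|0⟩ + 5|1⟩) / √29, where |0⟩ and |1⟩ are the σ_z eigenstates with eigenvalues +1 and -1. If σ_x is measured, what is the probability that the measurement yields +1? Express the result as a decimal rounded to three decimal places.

0.155

|+x⟩ = (|0⟩ + |1⟩)/√2, so ⟨+x|ψ⟩ = (3) / (√2·√29).
P = |3|² / 58 = 9/58.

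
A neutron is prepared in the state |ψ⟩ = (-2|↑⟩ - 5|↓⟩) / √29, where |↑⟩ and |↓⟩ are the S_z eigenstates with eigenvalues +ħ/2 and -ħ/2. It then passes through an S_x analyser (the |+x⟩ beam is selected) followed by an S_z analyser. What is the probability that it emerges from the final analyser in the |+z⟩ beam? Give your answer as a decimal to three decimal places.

First analyser (S_x): P(|+x⟩) = |⟨+x|ψ⟩|² = 49/58.
After stage 1 the state is |+x⟩; P(|+z⟩) = |⟨+z|+x⟩|² = 1/2.
Joint probability = 49/58 × 1/2 = 0.422.

0.422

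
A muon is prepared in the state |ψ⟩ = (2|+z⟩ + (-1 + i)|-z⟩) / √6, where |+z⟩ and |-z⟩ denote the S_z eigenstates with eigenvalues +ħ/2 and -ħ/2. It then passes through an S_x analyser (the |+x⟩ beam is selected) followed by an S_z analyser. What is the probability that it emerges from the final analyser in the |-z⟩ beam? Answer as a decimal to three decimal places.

First analyser (S_x): P(|+x⟩) = |⟨+x|ψ⟩|² = 2/12.
After stage 1 the state is |+x⟩; P(|-z⟩) = |⟨-z|+x⟩|² = 1/2.
Joint probability = 2/12 × 1/2 = 0.083.

0.083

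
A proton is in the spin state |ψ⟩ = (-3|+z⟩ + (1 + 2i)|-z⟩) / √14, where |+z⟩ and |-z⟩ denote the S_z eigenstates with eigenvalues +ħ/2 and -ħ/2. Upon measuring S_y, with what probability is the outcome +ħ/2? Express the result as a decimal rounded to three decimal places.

|+y⟩ = (|+z⟩ + i|-z⟩)/√2, so ⟨+y|ψ⟩ = (-1 - i) / (√2·√14).
P = |-1 - i|² / 28 = 2/28.

0.071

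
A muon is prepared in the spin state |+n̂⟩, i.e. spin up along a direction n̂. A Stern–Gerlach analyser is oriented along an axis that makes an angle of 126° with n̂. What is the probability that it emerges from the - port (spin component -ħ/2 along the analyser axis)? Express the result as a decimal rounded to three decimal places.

For spin-½, the probability of finding spin-up along an axis at angle θ to the initial spin direction is cos²(θ/2); spin-down is sin²(θ/2).
θ = 126°, so P = sin²(63°) ≈ 0.794.

0.794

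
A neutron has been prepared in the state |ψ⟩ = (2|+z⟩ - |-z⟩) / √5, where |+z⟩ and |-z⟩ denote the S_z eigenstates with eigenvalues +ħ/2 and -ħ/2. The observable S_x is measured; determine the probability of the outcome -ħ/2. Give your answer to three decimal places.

|-x⟩ = (|+z⟩ - |-z⟩)/√2, so ⟨-x|ψ⟩ = (3) / (√2·√5).
P = |3|² / 10 = 9/10.

0.900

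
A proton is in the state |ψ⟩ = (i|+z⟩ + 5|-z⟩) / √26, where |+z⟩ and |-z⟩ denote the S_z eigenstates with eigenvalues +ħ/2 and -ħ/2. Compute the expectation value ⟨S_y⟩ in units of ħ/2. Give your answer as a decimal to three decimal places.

-0.385

⟨σ_y⟩ = 2 Im(a* b)/(|a|²+|b|²) with a = i, b = 5.
a* b = -5i, so ⟨σ_y⟩ = -10/26.
⟨S_y⟩ = (ħ/2)·⟨σ_y⟩.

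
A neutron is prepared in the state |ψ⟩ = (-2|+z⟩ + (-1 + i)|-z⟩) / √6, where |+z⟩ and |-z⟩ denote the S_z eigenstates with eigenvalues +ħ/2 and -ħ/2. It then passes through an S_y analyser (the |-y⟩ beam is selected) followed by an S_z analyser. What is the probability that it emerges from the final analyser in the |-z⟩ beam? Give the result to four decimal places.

0.4167

First analyser (S_y): P(|-y⟩) = |⟨-y|ψ⟩|² = 10/12.
After stage 1 the state is |-y⟩; P(|-z⟩) = |⟨-z|-y⟩|² = 1/2.
Joint probability = 10/12 × 1/2 = 0.4167.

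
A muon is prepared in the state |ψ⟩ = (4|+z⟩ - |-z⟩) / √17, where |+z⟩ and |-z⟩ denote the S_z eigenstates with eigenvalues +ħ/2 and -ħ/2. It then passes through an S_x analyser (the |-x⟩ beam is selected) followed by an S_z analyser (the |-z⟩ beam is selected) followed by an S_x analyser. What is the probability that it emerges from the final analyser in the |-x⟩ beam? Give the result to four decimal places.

0.1838

First analyser (S_x): P(|-x⟩) = |⟨-x|ψ⟩|² = 25/34.
After stage 1 the state is |-x⟩; P(|-z⟩) = |⟨-z|-x⟩|² = 1/2.
After stage 2 the state is |-z⟩; P(|-x⟩) = |⟨-x|-z⟩|² = 1/2.
Joint probability = 25/34 × 1/2 × 1/2 = 0.1838.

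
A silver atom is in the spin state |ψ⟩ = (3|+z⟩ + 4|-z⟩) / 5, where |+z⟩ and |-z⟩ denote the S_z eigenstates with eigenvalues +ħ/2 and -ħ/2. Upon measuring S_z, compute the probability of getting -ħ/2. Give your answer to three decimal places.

The -ħ/2 outcome corresponds to |-z⟩. Its amplitude in |ψ⟩ is 4/5.
P = |4|² / 25 = 16/25.

0.640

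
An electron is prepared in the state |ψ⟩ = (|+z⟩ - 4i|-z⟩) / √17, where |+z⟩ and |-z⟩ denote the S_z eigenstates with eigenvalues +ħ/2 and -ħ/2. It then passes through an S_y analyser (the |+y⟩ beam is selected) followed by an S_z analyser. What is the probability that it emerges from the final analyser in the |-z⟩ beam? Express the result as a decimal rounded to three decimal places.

First analyser (S_y): P(|+y⟩) = |⟨+y|ψ⟩|² = 9/34.
After stage 1 the state is |+y⟩; P(|-z⟩) = |⟨-z|+y⟩|² = 1/2.
Joint probability = 9/34 × 1/2 = 0.132.

0.132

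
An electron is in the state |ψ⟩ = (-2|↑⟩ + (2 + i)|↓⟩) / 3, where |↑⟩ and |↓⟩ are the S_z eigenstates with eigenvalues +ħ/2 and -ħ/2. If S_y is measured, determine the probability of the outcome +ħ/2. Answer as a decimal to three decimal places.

|+y⟩ = (|↑⟩ + i|↓⟩)/√2, so ⟨+y|ψ⟩ = (-1 - 2i) / (√2·3).
P = |-1 - 2i|² / 18 = 5/18.

0.278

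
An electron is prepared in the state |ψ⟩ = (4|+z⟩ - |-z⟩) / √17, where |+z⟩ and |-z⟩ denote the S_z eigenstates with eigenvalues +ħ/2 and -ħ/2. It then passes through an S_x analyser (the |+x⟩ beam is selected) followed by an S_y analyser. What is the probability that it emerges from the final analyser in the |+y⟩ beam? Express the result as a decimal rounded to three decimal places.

First analyser (S_x): P(|+x⟩) = |⟨+x|ψ⟩|² = 9/34.
After stage 1 the state is |+x⟩; P(|+y⟩) = |⟨+y|+x⟩|² = 1/2.
Joint probability = 9/34 × 1/2 = 0.132.

0.132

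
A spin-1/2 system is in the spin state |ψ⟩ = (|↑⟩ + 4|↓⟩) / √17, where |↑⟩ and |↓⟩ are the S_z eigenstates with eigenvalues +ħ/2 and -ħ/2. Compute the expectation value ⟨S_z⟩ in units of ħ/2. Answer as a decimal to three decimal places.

⟨σ_z⟩ = |a|² - |b|² divided by |a|²+|b|², with a, b the |↑⟩, |↓⟩ amplitudes.
= (1 - 16)/17 = -15/17.
⟨S_z⟩ = (ħ/2)·⟨σ_z⟩.

-0.882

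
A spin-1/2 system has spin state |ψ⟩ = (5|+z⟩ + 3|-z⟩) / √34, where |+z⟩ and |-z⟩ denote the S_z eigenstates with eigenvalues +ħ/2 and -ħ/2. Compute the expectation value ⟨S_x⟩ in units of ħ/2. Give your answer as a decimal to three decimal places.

0.882

⟨σ_x⟩ = 2 Re(a* b)/(|a|²+|b|²) with a = 5, b = 3.
a* b = 15, so ⟨σ_x⟩ = 30/34.
⟨S_x⟩ = (ħ/2)·⟨σ_x⟩.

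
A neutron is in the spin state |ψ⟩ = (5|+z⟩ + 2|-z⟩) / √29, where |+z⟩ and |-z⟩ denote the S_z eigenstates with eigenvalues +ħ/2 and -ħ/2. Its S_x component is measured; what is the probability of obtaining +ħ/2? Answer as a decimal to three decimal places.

0.845

|+x⟩ = (|+z⟩ + |-z⟩)/√2, so ⟨+x|ψ⟩ = (7) / (√2·√29).
P = |7|² / 58 = 49/58.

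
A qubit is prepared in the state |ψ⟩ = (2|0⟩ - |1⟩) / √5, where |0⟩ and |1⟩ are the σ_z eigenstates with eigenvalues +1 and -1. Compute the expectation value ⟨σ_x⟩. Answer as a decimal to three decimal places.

-0.800

⟨σ_x⟩ = 2 Re(a* b)/(|a|²+|b|²) with a = 2, b = -1.
a* b = -2, so ⟨σ_x⟩ = -4/5.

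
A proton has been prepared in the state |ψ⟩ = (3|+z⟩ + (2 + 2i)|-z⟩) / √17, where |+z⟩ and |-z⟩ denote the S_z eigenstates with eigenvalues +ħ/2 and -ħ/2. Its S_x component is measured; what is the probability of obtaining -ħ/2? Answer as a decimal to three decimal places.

0.147

|-x⟩ = (|+z⟩ - |-z⟩)/√2, so ⟨-x|ψ⟩ = (1 - 2i) / (√2·√17).
P = |1 - 2i|² / 34 = 5/34.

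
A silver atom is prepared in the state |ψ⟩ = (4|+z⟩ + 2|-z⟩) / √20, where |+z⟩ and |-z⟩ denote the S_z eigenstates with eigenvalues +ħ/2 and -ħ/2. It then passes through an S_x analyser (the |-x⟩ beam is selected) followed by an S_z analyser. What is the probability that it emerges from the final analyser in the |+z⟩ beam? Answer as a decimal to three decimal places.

0.050

First analyser (S_x): P(|-x⟩) = |⟨-x|ψ⟩|² = 4/40.
After stage 1 the state is |-x⟩; P(|+z⟩) = |⟨+z|-x⟩|² = 1/2.
Joint probability = 4/40 × 1/2 = 0.050.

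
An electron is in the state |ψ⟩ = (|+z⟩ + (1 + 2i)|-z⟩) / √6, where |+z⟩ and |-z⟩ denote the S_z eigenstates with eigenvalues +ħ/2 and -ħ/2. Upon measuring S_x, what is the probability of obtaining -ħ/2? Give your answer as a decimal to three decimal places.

0.333

|-x⟩ = (|+z⟩ - |-z⟩)/√2, so ⟨-x|ψ⟩ = (-2i) / (√2·√6).
P = |-2i|² / 12 = 4/12.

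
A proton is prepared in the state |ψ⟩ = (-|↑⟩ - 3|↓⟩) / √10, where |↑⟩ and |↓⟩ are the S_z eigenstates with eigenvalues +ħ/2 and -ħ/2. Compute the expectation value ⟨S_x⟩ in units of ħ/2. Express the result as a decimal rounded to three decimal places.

⟨σ_x⟩ = 2 Re(a* b)/(|a|²+|b|²) with a = -1, b = -3.
a* b = 3, so ⟨σ_x⟩ = 6/10.
⟨S_x⟩ = (ħ/2)·⟨σ_x⟩.

0.600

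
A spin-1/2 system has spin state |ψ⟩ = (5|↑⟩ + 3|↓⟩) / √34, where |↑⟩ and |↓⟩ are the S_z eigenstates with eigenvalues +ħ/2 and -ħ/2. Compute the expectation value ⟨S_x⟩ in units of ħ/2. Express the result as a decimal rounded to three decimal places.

0.882

⟨σ_x⟩ = 2 Re(a* b)/(|a|²+|b|²) with a = 5, b = 3.
a* b = 15, so ⟨σ_x⟩ = 30/34.
⟨S_x⟩ = (ħ/2)·⟨σ_x⟩.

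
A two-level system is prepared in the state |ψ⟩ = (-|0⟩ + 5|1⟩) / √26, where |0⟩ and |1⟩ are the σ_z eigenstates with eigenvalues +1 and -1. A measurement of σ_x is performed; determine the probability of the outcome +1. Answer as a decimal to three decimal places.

0.308

|+x⟩ = (|0⟩ + |1⟩)/√2, so ⟨+x|ψ⟩ = (4) / (√2·√26).
P = |4|² / 52 = 16/52.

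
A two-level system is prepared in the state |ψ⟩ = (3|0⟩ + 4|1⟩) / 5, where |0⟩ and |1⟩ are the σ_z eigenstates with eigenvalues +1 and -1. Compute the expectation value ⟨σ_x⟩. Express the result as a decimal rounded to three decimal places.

⟨σ_x⟩ = 2 Re(a* b)/(|a|²+|b|²) with a = 3, b = 4.
a* b = 12, so ⟨σ_x⟩ = 24/25.

0.960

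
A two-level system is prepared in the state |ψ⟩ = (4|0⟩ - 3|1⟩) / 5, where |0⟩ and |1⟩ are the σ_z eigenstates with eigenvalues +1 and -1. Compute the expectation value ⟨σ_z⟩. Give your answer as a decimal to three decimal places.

⟨σ_z⟩ = |a|² - |b|² divided by |a|²+|b|², with a, b the |0⟩, |1⟩ amplitudes.
= (16 - 9)/25 = 7/25.

0.280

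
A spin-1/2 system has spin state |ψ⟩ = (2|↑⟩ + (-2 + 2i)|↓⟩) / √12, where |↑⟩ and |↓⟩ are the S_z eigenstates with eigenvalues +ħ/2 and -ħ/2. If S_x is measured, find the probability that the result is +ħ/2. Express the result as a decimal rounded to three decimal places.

|+x⟩ = (|↑⟩ + |↓⟩)/√2, so ⟨+x|ψ⟩ = (2i) / (√2·√12).
P = |2i|² / 24 = 4/24.

0.167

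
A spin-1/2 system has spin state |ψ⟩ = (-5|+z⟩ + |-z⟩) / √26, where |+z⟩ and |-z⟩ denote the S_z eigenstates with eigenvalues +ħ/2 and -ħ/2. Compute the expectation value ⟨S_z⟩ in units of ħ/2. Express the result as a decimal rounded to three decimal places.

⟨σ_z⟩ = |a|² - |b|² divided by |a|²+|b|², with a, b the |+z⟩, |-z⟩ amplitudes.
= (25 - 1)/26 = 24/26.
⟨S_z⟩ = (ħ/2)·⟨σ_z⟩.

0.923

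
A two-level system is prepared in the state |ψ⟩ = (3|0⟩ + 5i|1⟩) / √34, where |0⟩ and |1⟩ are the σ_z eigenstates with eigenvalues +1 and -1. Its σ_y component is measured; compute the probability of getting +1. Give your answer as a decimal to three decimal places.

|+y⟩ = (|0⟩ + i|1⟩)/√2, so ⟨+y|ψ⟩ = (8) / (√2·√34).
P = |8|² / 68 = 64/68.

0.941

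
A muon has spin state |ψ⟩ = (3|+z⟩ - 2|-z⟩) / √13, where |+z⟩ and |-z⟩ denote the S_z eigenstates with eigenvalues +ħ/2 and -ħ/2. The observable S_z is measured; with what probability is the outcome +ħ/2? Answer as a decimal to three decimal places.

The +ħ/2 outcome corresponds to |+z⟩. Its amplitude in |ψ⟩ is 3/√13.
P = |3|² / 13 = 9/13.

0.692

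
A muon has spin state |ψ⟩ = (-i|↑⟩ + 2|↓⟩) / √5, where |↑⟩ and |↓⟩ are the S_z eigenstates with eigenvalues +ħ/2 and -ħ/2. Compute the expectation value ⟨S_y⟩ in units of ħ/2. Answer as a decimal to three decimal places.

0.800

⟨σ_y⟩ = 2 Im(a* b)/(|a|²+|b|²) with a = -i, b = 2.
a* b = 2i, so ⟨σ_y⟩ = 4/5.
⟨S_y⟩ = (ħ/2)·⟨σ_y⟩.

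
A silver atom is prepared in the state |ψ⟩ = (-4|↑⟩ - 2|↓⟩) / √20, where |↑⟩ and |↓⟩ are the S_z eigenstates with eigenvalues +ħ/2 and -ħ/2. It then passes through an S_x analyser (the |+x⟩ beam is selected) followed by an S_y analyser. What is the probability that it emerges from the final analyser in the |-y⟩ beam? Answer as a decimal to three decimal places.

First analyser (S_x): P(|+x⟩) = |⟨+x|ψ⟩|² = 36/40.
After stage 1 the state is |+x⟩; P(|-y⟩) = |⟨-y|+x⟩|² = 1/2.
Joint probability = 36/40 × 1/2 = 0.450.

0.450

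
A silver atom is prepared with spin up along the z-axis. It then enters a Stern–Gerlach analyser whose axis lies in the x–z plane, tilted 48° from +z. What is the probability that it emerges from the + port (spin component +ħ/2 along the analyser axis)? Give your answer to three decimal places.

For spin-½, the probability of finding spin-up along an axis at angle θ to the initial spin direction is cos²(θ/2); spin-down is sin²(θ/2).
θ = 48°, so P = cos²(24°) ≈ 0.835.

0.835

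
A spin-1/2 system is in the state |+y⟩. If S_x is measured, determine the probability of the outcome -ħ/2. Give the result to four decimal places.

In the S_z basis, |+y⟩ = (|+z⟩ + i|-z⟩)/√2 and |-x⟩ = (|+z⟩ - |-z⟩)/√2.
|⟨-x|+y⟩|² = 1/2.

0.5000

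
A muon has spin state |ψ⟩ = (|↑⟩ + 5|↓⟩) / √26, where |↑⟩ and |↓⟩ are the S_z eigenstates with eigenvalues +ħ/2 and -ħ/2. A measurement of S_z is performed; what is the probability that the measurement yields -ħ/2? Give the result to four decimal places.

0.9615

The -ħ/2 outcome corresponds to |↓⟩. Its amplitude in |ψ⟩ is 5/√26.
P = |5|² / 26 = 25/26.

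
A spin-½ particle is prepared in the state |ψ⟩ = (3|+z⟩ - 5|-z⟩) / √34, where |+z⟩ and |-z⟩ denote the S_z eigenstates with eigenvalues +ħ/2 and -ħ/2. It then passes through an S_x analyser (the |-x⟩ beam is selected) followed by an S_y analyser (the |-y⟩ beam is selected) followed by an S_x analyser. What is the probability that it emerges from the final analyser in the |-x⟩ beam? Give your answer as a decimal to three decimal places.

0.235

First analyser (S_x): P(|-x⟩) = |⟨-x|ψ⟩|² = 64/68.
After stage 1 the state is |-x⟩; P(|-y⟩) = |⟨-y|-x⟩|² = 1/2.
After stage 2 the state is |-y⟩; P(|-x⟩) = |⟨-x|-y⟩|² = 1/2.
Joint probability = 64/68 × 1/2 × 1/2 = 0.235.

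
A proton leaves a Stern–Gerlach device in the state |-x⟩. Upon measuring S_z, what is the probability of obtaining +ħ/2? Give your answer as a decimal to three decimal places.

0.500

In the S_z basis, |-x⟩ = (|↑⟩ - |↓⟩)/√2 and |+z⟩ = |↑⟩.
|⟨+z|-x⟩|² = 1/2.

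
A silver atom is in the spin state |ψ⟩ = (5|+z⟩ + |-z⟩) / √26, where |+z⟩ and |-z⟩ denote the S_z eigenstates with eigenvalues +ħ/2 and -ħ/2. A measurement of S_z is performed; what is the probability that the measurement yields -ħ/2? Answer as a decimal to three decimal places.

The -ħ/2 outcome corresponds to |-z⟩. Its amplitude in |ψ⟩ is 1/√26.
P = |1|² / 26 = 1/26.

0.038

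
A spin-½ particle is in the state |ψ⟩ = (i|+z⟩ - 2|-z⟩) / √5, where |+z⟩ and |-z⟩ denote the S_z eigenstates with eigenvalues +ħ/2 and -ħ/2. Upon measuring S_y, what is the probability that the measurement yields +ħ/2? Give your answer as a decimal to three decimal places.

|+y⟩ = (|+z⟩ + i|-z⟩)/√2, so ⟨+y|ψ⟩ = (3i) / (√2·√5).
P = |3i|² / 10 = 9/10.

0.900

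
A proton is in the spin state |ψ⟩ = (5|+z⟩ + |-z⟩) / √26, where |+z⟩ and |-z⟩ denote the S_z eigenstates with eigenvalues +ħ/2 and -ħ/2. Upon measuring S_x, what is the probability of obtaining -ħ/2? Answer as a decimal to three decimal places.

0.308

|-x⟩ = (|+z⟩ - |-z⟩)/√2, so ⟨-x|ψ⟩ = (4) / (√2·√26).
P = |4|² / 52 = 16/52.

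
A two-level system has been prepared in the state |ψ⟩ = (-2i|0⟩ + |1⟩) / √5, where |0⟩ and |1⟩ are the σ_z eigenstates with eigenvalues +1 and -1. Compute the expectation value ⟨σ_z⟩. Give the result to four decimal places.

⟨σ_z⟩ = |a|² - |b|² divided by |a|²+|b|², with a, b the |0⟩, |1⟩ amplitudes.
= (4 - 1)/5 = 3/5.

0.6000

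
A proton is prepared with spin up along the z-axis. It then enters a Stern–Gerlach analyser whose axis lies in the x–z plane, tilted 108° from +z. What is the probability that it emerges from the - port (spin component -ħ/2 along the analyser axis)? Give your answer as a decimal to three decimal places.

For spin-½, the probability of finding spin-up along an axis at angle θ to the initial spin direction is cos²(θ/2); spin-down is sin²(θ/2).
θ = 108°, so P = sin²(54°) ≈ 0.655.

0.655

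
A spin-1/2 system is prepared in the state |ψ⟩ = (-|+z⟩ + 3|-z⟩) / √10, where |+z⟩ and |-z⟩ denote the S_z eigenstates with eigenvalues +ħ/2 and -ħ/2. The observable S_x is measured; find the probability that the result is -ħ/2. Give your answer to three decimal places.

0.800

|-x⟩ = (|+z⟩ - |-z⟩)/√2, so ⟨-x|ψ⟩ = (-4) / (√2·√10).
P = |-4|² / 20 = 16/20.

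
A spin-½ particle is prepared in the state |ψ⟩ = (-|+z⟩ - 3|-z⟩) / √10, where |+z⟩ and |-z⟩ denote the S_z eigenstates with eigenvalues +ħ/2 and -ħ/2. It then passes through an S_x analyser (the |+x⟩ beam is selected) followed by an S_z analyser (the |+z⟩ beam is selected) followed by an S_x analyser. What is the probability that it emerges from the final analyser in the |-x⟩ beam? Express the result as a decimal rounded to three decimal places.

First analyser (S_x): P(|+x⟩) = |⟨+x|ψ⟩|² = 16/20.
After stage 1 the state is |+x⟩; P(|+z⟩) = |⟨+z|+x⟩|² = 1/2.
After stage 2 the state is |+z⟩; P(|-x⟩) = |⟨-x|+z⟩|² = 1/2.
Joint probability = 16/20 × 1/2 × 1/2 = 0.200.

0.200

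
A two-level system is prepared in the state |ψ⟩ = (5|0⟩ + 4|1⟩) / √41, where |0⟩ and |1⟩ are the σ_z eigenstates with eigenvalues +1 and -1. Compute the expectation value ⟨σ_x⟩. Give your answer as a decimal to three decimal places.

⟨σ_x⟩ = 2 Re(a* b)/(|a|²+|b|²) with a = 5, b = 4.
a* b = 20, so ⟨σ_x⟩ = 40/41.

0.976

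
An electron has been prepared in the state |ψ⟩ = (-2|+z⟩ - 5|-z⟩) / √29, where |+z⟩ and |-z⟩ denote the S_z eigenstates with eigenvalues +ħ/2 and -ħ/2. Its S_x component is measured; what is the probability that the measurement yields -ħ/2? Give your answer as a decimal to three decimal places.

|-x⟩ = (|+z⟩ - |-z⟩)/√2, so ⟨-x|ψ⟩ = (3) / (√2·√29).
P = |3|² / 58 = 9/58.

0.155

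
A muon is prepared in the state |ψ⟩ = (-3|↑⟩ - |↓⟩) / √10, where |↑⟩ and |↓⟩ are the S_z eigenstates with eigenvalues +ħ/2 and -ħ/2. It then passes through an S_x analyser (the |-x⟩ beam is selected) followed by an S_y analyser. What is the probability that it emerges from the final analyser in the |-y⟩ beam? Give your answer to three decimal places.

0.100

First analyser (S_x): P(|-x⟩) = |⟨-x|ψ⟩|² = 4/20.
After stage 1 the state is |-x⟩; P(|-y⟩) = |⟨-y|-x⟩|² = 1/2.
Joint probability = 4/20 × 1/2 = 0.100.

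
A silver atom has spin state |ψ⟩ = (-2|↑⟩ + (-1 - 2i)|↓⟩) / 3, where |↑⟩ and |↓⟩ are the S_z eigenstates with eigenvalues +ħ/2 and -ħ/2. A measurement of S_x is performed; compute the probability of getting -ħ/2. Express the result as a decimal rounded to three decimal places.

|-x⟩ = (|↑⟩ - |↓⟩)/√2, so ⟨-x|ψ⟩ = (-1 + 2i) / (√2·3).
P = |-1 + 2i|² / 18 = 5/18.

0.278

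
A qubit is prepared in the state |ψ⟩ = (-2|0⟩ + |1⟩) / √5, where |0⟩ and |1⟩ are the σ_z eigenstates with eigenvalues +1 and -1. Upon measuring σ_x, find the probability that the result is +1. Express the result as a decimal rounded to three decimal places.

0.100

|+x⟩ = (|0⟩ + |1⟩)/√2, so ⟨+x|ψ⟩ = (-1) / (√2·√5).
P = |-1|² / 10 = 1/10.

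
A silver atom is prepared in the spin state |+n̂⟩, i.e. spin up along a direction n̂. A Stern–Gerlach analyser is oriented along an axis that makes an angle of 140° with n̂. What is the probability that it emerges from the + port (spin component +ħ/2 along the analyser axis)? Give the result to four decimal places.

0.1170

For spin-½, the probability of finding spin-up along an axis at angle θ to the initial spin direction is cos²(θ/2); spin-down is sin²(θ/2).
θ = 140°, so P = cos²(70°) ≈ 0.1170.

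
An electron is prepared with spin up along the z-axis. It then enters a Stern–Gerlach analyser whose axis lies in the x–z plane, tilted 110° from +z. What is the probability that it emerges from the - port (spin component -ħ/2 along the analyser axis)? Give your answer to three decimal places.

0.671

For spin-½, the probability of finding spin-up along an axis at angle θ to the initial spin direction is cos²(θ/2); spin-down is sin²(θ/2).
θ = 110°, so P = sin²(55°) ≈ 0.671.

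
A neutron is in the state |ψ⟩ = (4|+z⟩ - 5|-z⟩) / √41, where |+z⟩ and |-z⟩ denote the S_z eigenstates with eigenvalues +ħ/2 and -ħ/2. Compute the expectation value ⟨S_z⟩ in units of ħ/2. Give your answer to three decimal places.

⟨σ_z⟩ = |a|² - |b|² divided by |a|²+|b|², with a, b the |+z⟩, |-z⟩ amplitudes.
= (16 - 25)/41 = -9/41.
⟨S_z⟩ = (ħ/2)·⟨σ_z⟩.

-0.220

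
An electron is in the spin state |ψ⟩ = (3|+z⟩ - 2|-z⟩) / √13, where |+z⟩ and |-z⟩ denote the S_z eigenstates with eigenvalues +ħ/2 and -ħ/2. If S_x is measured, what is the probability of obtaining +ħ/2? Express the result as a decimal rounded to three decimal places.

0.038

|+x⟩ = (|+z⟩ + |-z⟩)/√2, so ⟨+x|ψ⟩ = (1) / (√2·√13).
P = |1|² / 26 = 1/26.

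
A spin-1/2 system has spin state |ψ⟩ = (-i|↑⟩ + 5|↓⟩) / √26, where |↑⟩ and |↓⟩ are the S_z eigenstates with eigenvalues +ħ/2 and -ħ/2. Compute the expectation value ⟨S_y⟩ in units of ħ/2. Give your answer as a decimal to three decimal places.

0.385

⟨σ_y⟩ = 2 Im(a* b)/(|a|²+|b|²) with a = -i, b = 5.
a* b = 5i, so ⟨σ_y⟩ = 10/26.
⟨S_y⟩ = (ħ/2)·⟨σ_y⟩.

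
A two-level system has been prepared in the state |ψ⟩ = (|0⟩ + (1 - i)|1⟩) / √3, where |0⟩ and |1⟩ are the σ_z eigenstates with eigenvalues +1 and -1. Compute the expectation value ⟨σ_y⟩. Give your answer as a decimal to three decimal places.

-0.667

⟨σ_y⟩ = 2 Im(a* b)/(|a|²+|b|²) with a = 1, b = (1 - i).
a* b = (1 - i), so ⟨σ_y⟩ = -2/3.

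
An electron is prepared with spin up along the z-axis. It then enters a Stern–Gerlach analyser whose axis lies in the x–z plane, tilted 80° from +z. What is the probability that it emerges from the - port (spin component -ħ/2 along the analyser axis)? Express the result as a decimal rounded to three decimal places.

For spin-½, the probability of finding spin-up along an axis at angle θ to the initial spin direction is cos²(θ/2); spin-down is sin²(θ/2).
θ = 80°, so P = sin²(40°) ≈ 0.413.

0.413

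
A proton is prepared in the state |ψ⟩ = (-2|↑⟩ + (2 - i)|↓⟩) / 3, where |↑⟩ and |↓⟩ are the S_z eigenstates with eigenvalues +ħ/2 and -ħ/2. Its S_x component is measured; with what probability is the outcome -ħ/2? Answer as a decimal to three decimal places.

|-x⟩ = (|↑⟩ - |↓⟩)/√2, so ⟨-x|ψ⟩ = (-4 + i) / (√2·3).
P = |-4 + i|² / 18 = 17/18.

0.944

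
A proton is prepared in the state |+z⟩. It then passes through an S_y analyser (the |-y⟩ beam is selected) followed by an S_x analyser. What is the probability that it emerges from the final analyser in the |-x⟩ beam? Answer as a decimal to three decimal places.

First analyser (S_y): from |+z⟩, P(|-y⟩) = 1/2.
After stage 1 the state is |-y⟩; P(|-x⟩) = |⟨-x|-y⟩|² = 1/2.
Joint probability = 1/2 × 1/2 = 0.250.

0.250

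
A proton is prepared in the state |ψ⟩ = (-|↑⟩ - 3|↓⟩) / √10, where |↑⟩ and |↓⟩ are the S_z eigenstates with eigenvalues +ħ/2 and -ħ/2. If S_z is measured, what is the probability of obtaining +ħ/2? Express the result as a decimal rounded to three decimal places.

0.100

The +ħ/2 outcome corresponds to |↑⟩. Its amplitude in |ψ⟩ is -1/√10.
P = |-1|² / 10 = 1/10.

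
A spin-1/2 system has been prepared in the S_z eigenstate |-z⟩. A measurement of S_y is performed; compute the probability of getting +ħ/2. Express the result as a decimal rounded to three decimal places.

In the S_z basis, |-z⟩ = |-z⟩ and |+y⟩ = (|+z⟩ + i|-z⟩)/√2.
|⟨+y|-z⟩|² = 1/2.

0.500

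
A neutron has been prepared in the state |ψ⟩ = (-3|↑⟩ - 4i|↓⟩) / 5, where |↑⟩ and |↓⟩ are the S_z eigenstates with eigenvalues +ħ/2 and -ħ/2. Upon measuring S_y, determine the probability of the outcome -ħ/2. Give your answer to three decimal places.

|-y⟩ = (|↑⟩ - i|↓⟩)/√2, so ⟨-y|ψ⟩ = (1) / (√2·5).
P = |1|² / 50 = 1/50.

0.020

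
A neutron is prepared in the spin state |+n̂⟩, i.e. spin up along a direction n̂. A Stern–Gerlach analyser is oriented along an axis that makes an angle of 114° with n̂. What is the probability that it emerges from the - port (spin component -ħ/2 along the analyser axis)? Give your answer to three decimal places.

0.703

For spin-½, the probability of finding spin-up along an axis at angle θ to the initial spin direction is cos²(θ/2); spin-down is sin²(θ/2).
θ = 114°, so P = sin²(57°) ≈ 0.703.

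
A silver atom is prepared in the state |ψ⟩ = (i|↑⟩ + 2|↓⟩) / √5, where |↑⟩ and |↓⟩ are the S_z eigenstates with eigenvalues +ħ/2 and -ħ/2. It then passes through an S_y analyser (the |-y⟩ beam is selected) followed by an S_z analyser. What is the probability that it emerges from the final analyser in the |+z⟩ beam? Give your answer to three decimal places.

0.450

First analyser (S_y): P(|-y⟩) = |⟨-y|ψ⟩|² = 9/10.
After stage 1 the state is |-y⟩; P(|+z⟩) = |⟨+z|-y⟩|² = 1/2.
Joint probability = 9/10 × 1/2 = 0.450.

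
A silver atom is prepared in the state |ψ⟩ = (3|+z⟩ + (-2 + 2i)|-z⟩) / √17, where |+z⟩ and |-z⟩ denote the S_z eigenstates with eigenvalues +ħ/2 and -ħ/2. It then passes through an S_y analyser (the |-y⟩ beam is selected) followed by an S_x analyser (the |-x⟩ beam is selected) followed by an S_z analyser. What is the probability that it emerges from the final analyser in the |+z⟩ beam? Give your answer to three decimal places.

First analyser (S_y): P(|-y⟩) = |⟨-y|ψ⟩|² = 5/34.
After stage 1 the state is |-y⟩; P(|-x⟩) = |⟨-x|-y⟩|² = 1/2.
After stage 2 the state is |-x⟩; P(|+z⟩) = |⟨+z|-x⟩|² = 1/2.
Joint probability = 5/34 × 1/2 × 1/2 = 0.037.

0.037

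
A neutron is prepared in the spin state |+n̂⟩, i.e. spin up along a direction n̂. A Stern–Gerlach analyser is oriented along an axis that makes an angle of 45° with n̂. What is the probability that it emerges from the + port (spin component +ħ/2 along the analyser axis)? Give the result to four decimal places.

0.8536

For spin-½, the probability of finding spin-up along an axis at angle θ to the initial spin direction is cos²(θ/2); spin-down is sin²(θ/2).
θ = 45°, so P = cos²(22.5°) ≈ 0.8536.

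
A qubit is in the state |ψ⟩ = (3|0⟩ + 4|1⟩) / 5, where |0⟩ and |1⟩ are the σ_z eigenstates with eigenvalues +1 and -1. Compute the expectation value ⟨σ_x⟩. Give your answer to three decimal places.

⟨σ_x⟩ = 2 Re(a* b)/(|a|²+|b|²) with a = 3, b = 4.
a* b = 12, so ⟨σ_x⟩ = 24/25.

0.960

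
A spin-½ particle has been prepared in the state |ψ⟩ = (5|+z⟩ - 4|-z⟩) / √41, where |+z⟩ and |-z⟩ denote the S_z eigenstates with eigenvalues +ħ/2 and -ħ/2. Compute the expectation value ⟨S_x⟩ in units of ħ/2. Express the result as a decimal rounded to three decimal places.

-0.976

⟨σ_x⟩ = 2 Re(a* b)/(|a|²+|b|²) with a = 5, b = -4.
a* b = -20, so ⟨σ_x⟩ = -40/41.
⟨S_x⟩ = (ħ/2)·⟨σ_x⟩.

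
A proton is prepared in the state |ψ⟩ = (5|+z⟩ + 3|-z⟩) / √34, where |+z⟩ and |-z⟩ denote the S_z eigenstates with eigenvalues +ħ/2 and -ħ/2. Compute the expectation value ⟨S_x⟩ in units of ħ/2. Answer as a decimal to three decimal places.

0.882

⟨σ_x⟩ = 2 Re(a* b)/(|a|²+|b|²) with a = 5, b = 3.
a* b = 15, so ⟨σ_x⟩ = 30/34.
⟨S_x⟩ = (ħ/2)·⟨σ_x⟩.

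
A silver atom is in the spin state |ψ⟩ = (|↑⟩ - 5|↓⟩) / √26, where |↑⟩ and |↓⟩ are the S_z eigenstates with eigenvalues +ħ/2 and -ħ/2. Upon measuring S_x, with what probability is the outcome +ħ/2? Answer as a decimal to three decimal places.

|+x⟩ = (|↑⟩ + |↓⟩)/√2, so ⟨+x|ψ⟩ = (-4) / (√2·√26).
P = |-4|² / 52 = 16/52.

0.308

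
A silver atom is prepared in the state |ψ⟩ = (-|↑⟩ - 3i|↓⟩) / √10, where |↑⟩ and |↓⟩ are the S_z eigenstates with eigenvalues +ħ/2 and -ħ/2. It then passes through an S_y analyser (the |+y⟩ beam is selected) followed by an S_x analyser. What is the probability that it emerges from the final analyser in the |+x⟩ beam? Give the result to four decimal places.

0.4000

First analyser (S_y): P(|+y⟩) = |⟨+y|ψ⟩|² = 16/20.
After stage 1 the state is |+y⟩; P(|+x⟩) = |⟨+x|+y⟩|² = 1/2.
Joint probability = 16/20 × 1/2 = 0.4000.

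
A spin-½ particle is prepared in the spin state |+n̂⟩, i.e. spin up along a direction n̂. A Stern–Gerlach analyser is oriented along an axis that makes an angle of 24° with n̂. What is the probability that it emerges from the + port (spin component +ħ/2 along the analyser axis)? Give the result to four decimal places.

0.9568

For spin-½, the probability of finding spin-up along an axis at angle θ to the initial spin direction is cos²(θ/2); spin-down is sin²(θ/2).
θ = 24°, so P = cos²(12°) ≈ 0.9568.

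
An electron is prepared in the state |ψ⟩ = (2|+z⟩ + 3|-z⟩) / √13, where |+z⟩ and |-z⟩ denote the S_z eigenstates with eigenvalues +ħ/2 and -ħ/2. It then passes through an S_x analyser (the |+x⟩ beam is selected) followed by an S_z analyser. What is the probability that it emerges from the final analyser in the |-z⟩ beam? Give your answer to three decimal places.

First analyser (S_x): P(|+x⟩) = |⟨+x|ψ⟩|² = 25/26.
After stage 1 the state is |+x⟩; P(|-z⟩) = |⟨-z|+x⟩|² = 1/2.
Joint probability = 25/26 × 1/2 = 0.481.

0.481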